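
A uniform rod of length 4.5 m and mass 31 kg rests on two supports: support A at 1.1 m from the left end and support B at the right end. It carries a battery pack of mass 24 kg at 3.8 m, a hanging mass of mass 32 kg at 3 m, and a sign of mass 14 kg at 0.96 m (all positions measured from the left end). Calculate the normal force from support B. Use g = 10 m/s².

R_B ≈ 469 N

Taking torques about support A:
Beam weight: 31 × 10 = 310 N down at 2.25 m → arm 1.15 m, τ = 310 × 1.15 = 356.5 N·m clockwise.
Battery pack: 24 × 10 = 240 N down at 3.8 m → arm 2.7 m, τ = 240 × 2.7 = 648 N·m clockwise.
Hanging mass: 32 × 10 = 320 N down at 3 m → arm 1.9 m, τ = 320 × 1.9 = 608 N·m clockwise.
Sign: 14 × 10 = 140 N down at 0.96 m → arm 0.14 m, τ = 140 × 0.14 = 19.6 N·m counterclockwise.
Net load moment about support A = 1593 N·m clockwise.
Reaction R at support B is upward at 4.5 m, arm 3.4 m → moment R × 3.4 counterclockwise.
Setting net torque to zero: R × 3.4 = 1593 → R = 469 N.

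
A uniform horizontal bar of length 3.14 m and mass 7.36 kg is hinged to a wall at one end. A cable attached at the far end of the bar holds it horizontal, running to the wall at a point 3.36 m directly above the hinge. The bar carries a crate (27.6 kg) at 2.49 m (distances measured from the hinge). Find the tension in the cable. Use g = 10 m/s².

About the hinge:
Beam weight: 7.36 × 10 = 73.6 N down at 1.57 m → arm 1.57 m, τ = 73.6 × 1.57 = 115.6 N·m clockwise.
Crate: 27.6 × 10 = 276 N down at 2.49 m → arm 2.49 m, τ = 276 × 2.49 = 687.2 N·m clockwise.
Total clockwise load moment = 802.8 N·m.
The cable tension T acts at 3.14 m; only its component perpendicular to the bar, T sinθ, produces torque. sinθ = h/√(h²+d²) = 3.36/√(3.36²+3.14²) = 0.7306.
Στ = 0 ⇒ T × 3.14 × 0.7306 = 802.8 ⇒ T = 802.8 / 2.294 = 350 N.

T ≈ 350 N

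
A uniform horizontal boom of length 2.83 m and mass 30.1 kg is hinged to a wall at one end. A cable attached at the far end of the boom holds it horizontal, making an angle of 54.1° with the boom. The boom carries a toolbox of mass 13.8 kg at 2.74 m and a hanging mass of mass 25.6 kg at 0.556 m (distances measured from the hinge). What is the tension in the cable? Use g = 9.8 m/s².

Taking torques about the hinge:
Beam weight: 30.1 × 9.8 = 295 N down at 1.415 m → arm 1.415 m, τ = 295 × 1.415 = 417.4 N·m clockwise.
Toolbox: 13.8 × 9.8 = 135.2 N down at 2.74 m → arm 2.74 m, τ = 135.2 × 2.74 = 370.4 N·m clockwise.
Hanging mass: 25.6 × 9.8 = 250.9 N down at 0.556 m → arm 0.556 m, τ = 250.9 × 0.556 = 139.5 N·m clockwise.
Total clockwise load moment = 927.3 N·m.
The cable tension T acts at 2.83 m; only its component perpendicular to the boom, T sinθ, produces torque. sin 54.1° = 0.81.
Στ = 0 ⇒ T × 2.83 × 0.81 = 927.3 ⇒ T = 927.3 / 2.292 = 405 N.

T ≈ 405 N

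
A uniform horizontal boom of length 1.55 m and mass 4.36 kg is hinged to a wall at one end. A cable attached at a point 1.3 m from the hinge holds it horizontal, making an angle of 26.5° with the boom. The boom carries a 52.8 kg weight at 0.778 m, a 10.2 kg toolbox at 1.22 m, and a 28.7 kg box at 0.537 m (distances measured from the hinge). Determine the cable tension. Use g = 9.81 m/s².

Taking torques about the hinge:
Beam weight: 4.36 × 9.81 = 42.77 N down at 0.775 m → arm 0.775 m, τ = 42.77 × 0.775 = 33.15 N·m clockwise.
Weight: 52.8 × 9.81 = 518 N down at 0.778 m → arm 0.778 m, τ = 518 × 0.778 = 403 N·m clockwise.
Toolbox: 10.2 × 9.81 = 100.1 N down at 1.22 m → arm 1.22 m, τ = 100.1 × 1.22 = 122.1 N·m clockwise.
Box: 28.7 × 9.81 = 281.5 N down at 0.537 m → arm 0.537 m, τ = 281.5 × 0.537 = 151.2 N·m clockwise.
Total clockwise load moment = 709.5 N·m.
The cable tension T acts at 1.3 m; only its component perpendicular to the boom, T sinθ, produces torque. sin 26.5° = 0.4462.
Setting net torque to zero: T × 1.3 × 0.4462 = 709.5 → T = 709.5 / 0.5801 = 1220 N.

T ≈ 1220 N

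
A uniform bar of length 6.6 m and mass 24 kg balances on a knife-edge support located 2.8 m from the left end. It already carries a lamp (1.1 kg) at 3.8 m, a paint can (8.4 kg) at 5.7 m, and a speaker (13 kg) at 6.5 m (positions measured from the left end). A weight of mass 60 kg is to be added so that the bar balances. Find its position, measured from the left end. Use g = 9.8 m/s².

Taking torques about the knife-edge support (at 2.8 m from the left end):
Beam weight: 24 × 9.8 = 235.2 N down at 3.3 m → arm 0.5 m, τ = 235.2 × 0.5 = 117.6 N·m clockwise.
Lamp: 1.1 × 9.8 = 10.78 N down at 3.8 m → arm 1 m, τ = 10.78 × 1 = 10.78 N·m clockwise.
Paint can: 8.4 × 9.8 = 82.32 N down at 5.7 m → arm 2.9 m, τ = 82.32 × 2.9 = 238.7 N·m clockwise.
Speaker: 13 × 9.8 = 127.4 N down at 6.5 m → arm 3.7 m, τ = 127.4 × 3.7 = 471.4 N·m clockwise.
Net moment of existing loads = 838.5 N·m clockwise.
The weight weighs 60 × 9.8 = 588 N and must supply an equal counterclockwise moment, so its lever arm about the knife-edge support is 838.5 / 588 = 1.43 m.
That puts it at 2.8 − 1.43 = 1.37 m from the left end.

x ≈ 1.37 m from the left end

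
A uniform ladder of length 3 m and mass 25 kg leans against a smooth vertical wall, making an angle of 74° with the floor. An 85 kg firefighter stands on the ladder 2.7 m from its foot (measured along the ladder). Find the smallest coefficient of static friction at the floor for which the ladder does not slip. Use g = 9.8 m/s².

μ_min ≈ 0.232

Choose the foot of the ladder as the axis so the floor normal and friction both act there and drop out.
Ladder weight 25×9.8 = 245 N acts at 1.5 m along the ladder; its horizontal arm is 1.5·cos74° = 0.4135 m → τ = 101.3 N·m clockwise.
Firefighter: 85×9.8 = 833 N at 2.7 m → arm 0.7442 m → τ = 619.9 N·m clockwise.
Wall normal N acts horizontally at the top; its moment arm is the height L sinθ = 3·sin74° = 2.884 m, counterclockwise.
Setting net torque to zero: N × 2.884 = 721.2 → N = 250.1 N.
ΣFx = 0 ⇒ f = N_wall = 250.1 N. ΣFy = 0 ⇒ N_floor = 1078 N.
μ_min = f / N_floor = 250.1 / 1078 = 0.232.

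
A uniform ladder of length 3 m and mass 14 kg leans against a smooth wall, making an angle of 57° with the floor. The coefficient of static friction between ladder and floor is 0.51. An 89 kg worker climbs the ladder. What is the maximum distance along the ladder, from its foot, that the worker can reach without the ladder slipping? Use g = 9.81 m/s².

d ≈ 2.49 m

Choose the foot of the ladder as the axis so the floor normal and friction both act there and drop out.
Ladder weight 14×9.81 = 137.3 N acts at 1.5 m along the ladder; its horizontal arm is 1.5·cos57° = 0.817 m → τ = 112.2 N·m clockwise.
Worker weight 89×9.81 = 873.1 N at distance d → arm d·cos57° → τ = 873.1·d·0.5446 clockwise.
Wall normal N at the top has arm L sinθ = 2.516 m counterclockwise, so Στ = 0 gives N·2.516 = 112.2 + 475.5·d.
ΣFy = 0 ⇒ N_floor = 1010 N, so the maximum friction is μ_s·N_floor = 0.51×1010 = 515.1 N. ΣFx = 0 ⇒ N_wall = f, so at the slipping point N = 515.1 N.
Substituting: 515.1×2.516 = 112.2 + 475.5·d ⇒ d = (1296 − 112.2) / 475.5 = 2.49 m.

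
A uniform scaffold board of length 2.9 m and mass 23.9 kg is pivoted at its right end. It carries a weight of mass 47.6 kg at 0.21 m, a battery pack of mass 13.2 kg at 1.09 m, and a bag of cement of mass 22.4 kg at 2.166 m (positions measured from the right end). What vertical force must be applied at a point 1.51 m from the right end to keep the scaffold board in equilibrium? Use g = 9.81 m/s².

F ≈ 699 N

Sum moments about the right end (the unknown pivot reaction has zero arm there).
Beam weight: 23.9 × 9.81 = 234.5 N down at 1.45 m → arm 1.45 m, τ = 234.5 × 1.45 = 340 N·m counterclockwise.
Weight: 47.6 × 9.81 = 467 N down at 0.21 m → arm 0.21 m, τ = 467 × 0.21 = 98.07 N·m counterclockwise.
Battery pack: 13.2 × 9.81 = 129.5 N down at 1.09 m → arm 1.09 m, τ = 129.5 × 1.09 = 141.2 N·m counterclockwise.
Bag of cement: 22.4 × 9.81 = 219.7 N down at 2.166 m → arm 2.166 m, τ = 219.7 × 2.166 = 475.9 N·m counterclockwise.
Net moment of the loads = 1055 N·m counterclockwise.
The upward force F acts at a point 1.51 m from the right end, arm 1.51 m, giving F × 1.51 clockwise.
Setting net torque to zero: F × 1.51 = 1055 → F = 1055 / 1.51 = 699 N.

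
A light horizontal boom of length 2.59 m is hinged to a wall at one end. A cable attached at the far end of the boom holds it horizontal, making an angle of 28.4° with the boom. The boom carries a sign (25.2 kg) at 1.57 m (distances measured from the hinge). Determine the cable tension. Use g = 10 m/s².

Sum moments about the hinge (the unknown hinge reaction has zero arm there).
Sign: 25.2 × 10 = 252 N down at 1.57 m → arm 1.57 m, τ = 252 × 1.57 = 395.6 N·m clockwise.
Total clockwise load moment = 395.6 N·m.
The cable tension T acts at 2.59 m; only its component perpendicular to the boom, T sinθ, produces torque. sin 28.4° = 0.4756.
Balancing moments: T × 2.59 × 0.4756 = 395.6, giving T = 395.6 / 1.232 = 321 N.

T ≈ 321 N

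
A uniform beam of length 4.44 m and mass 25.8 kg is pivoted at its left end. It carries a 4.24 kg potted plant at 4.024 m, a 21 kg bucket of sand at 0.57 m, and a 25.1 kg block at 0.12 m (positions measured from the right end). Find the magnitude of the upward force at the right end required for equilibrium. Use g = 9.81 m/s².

F ≈ 550 N

Taking torques about the left end:
Beam weight: 25.8 × 9.81 = 253.1 N down at 2.22 m → arm 2.22 m, τ = 253.1 × 2.22 = 561.9 N·m clockwise.
Potted plant: 4.24 × 9.81 = 41.59 N down at 4.024 m → arm 0.416 m, τ = 41.59 × 0.416 = 17.3 N·m clockwise.
Bucket of sand: 21 × 9.81 = 206 N down at 0.57 m → arm 3.87 m, τ = 206 × 3.87 = 797.2 N·m clockwise.
Block: 25.1 × 9.81 = 246.2 N down at 0.12 m → arm 4.32 m, τ = 246.2 × 4.32 = 1064 N·m clockwise.
Net moment of the loads = 2440 N·m clockwise.
The upward force F acts at the right end, arm 4.44 m, giving F × 4.44 counterclockwise.
Στ = 0 ⇒ F × 4.44 = 2440 ⇒ F = 2440 / 4.44 = 550 N.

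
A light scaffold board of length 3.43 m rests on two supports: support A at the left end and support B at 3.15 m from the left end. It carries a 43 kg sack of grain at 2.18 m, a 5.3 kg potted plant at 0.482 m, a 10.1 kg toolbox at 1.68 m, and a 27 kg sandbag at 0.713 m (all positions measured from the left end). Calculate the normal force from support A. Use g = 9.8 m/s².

R_A ≈ 425 N

Choose support B as the axis so its reaction then has zero moment arm.
Sack of grain: 43 × 9.8 = 421.4 N down at 2.18 m → arm 0.97 m, τ = 421.4 × 0.97 = 408.8 N·m counterclockwise.
Potted plant: 5.3 × 9.8 = 51.94 N down at 0.482 m → arm 2.668 m, τ = 51.94 × 2.668 = 138.6 N·m counterclockwise.
Toolbox: 10.1 × 9.8 = 98.98 N down at 1.68 m → arm 1.47 m, τ = 98.98 × 1.47 = 145.5 N·m counterclockwise.
Sandbag: 27 × 9.8 = 264.6 N down at 0.713 m → arm 2.437 m, τ = 264.6 × 2.437 = 644.8 N·m counterclockwise.
Net load moment about support B = 1338 N·m counterclockwise.
Reaction R at support A is upward at 0 m, arm 3.15 m → moment R × 3.15 clockwise.
For rotational equilibrium, R × 3.15 = 1338, so R = 425 N.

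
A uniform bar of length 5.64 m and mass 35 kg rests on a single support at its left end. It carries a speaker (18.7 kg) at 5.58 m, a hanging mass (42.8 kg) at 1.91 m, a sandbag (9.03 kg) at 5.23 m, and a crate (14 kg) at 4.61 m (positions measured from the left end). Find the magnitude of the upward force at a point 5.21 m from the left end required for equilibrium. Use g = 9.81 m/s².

About the left end:
Beam weight: 35 × 9.81 = 343.4 N down at 2.82 m → arm 2.82 m, τ = 343.4 × 2.82 = 968.4 N·m clockwise.
Speaker: 18.7 × 9.81 = 183.4 N down at 5.58 m → arm 5.58 m, τ = 183.4 × 5.58 = 1023 N·m clockwise.
Hanging mass: 42.8 × 9.81 = 419.9 N down at 1.91 m → arm 1.91 m, τ = 419.9 × 1.91 = 802 N·m clockwise.
Sandbag: 9.03 × 9.81 = 88.58 N down at 5.23 m → arm 5.23 m, τ = 88.58 × 5.23 = 463.3 N·m clockwise.
Crate: 14 × 9.81 = 137.3 N down at 4.61 m → arm 4.61 m, τ = 137.3 × 4.61 = 633 N·m clockwise.
Net moment of the loads = 3890 N·m clockwise.
The upward force F acts at a point 5.21 m from the left end, arm 5.21 m, giving F × 5.21 counterclockwise.
For rotational equilibrium, F × 5.21 = 3890, so F = 3890 / 5.21 = 747 N.

F ≈ 747 N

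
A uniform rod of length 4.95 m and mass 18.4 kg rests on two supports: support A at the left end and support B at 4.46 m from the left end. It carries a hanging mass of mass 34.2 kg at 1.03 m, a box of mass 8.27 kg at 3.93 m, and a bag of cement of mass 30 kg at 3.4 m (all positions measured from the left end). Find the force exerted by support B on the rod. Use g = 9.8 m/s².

R_B ≈ 473 N

Take moments about support A.
Beam weight: 18.4 × 9.8 = 180.3 N down at 2.475 m → arm 2.475 m, τ = 180.3 × 2.475 = 446.2 N·m clockwise.
Hanging mass: 34.2 × 9.8 = 335.2 N down at 1.03 m → arm 1.03 m, τ = 335.2 × 1.03 = 345.3 N·m clockwise.
Box: 8.27 × 9.8 = 81.05 N down at 3.93 m → arm 3.93 m, τ = 81.05 × 3.93 = 318.5 N·m clockwise.
Bag of cement: 30 × 9.8 = 294 N down at 3.4 m → arm 3.4 m, τ = 294 × 3.4 = 999.6 N·m clockwise.
Net load moment about support A = 2110 N·m clockwise.
Reaction R at support B is upward at 4.46 m, arm 4.46 m → moment R × 4.46 counterclockwise.
Setting net torque to zero: R × 4.46 = 2110 → R = 473 N.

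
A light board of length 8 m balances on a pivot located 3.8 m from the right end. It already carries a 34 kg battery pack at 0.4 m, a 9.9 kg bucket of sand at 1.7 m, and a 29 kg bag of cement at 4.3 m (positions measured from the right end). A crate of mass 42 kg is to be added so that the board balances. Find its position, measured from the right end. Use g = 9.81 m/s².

x ≈ 6.7 m from the right end

Choose the pivot (at 3.8 m from the right end) as the axis so the support reaction has zero arm there.
Battery pack: 34 × 9.81 = 333.5 N down at 0.4 m → arm 3.4 m, τ = 333.5 × 3.4 = 1134 N·m clockwise.
Bucket of sand: 9.9 × 9.81 = 97.12 N down at 1.7 m → arm 2.1 m, τ = 97.12 × 2.1 = 204 N·m clockwise.
Bag of cement: 29 × 9.81 = 284.5 N down at 4.3 m → arm 0.5 m, τ = 284.5 × 0.5 = 142.2 N·m counterclockwise.
Net moment of existing loads = 1196 N·m clockwise.
The crate weighs 42 × 9.81 = 412 N and must supply an equal counterclockwise moment, so its lever arm about the pivot is 1196 / 412 = 2.9 m.
That puts it at 3.8 + 2.9 = 6.7 m from the right end.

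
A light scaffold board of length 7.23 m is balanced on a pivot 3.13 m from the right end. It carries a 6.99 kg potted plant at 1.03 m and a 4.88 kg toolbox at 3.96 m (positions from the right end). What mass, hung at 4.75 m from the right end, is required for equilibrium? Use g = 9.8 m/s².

m ≈ 6.56 kg

Take moments about the pivot (at 3.13 m from the right end).
Potted plant: 6.99 × 9.8 = 68.5 N down at 1.03 m → arm 2.1 m, τ = 68.5 × 2.1 = 143.8 N·m clockwise.
Toolbox: 4.88 × 9.8 = 47.82 N down at 3.96 m → arm 0.83 m, τ = 47.82 × 0.83 = 39.69 N·m counterclockwise.
Net moment of known loads = 104.1 N·m clockwise.
An unknown mass m at 4.75 m has arm 1.62 m; its moment is m·g·1.62 counterclockwise.
For rotational equilibrium, m × 9.8 × 1.62 = 104.1, so m = 104.1 / (9.8 × 1.62) = 6.56 kg.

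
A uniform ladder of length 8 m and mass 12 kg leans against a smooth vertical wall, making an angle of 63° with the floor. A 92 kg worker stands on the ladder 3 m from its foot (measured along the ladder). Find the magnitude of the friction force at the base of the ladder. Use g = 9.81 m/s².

Sum moments about the foot of the ladder (the floor normal and friction both act there and drop out).
Ladder weight 12×9.81 = 117.7 N acts at 4 m along the ladder; its horizontal arm is 4·cos63° = 1.816 m → τ = 213.7 N·m clockwise.
Worker: 92×9.81 = 902.5 N at 3 m → arm 1.362 m → τ = 1229 N·m clockwise.
Wall normal N acts horizontally at the top; its moment arm is the height L sinθ = 8·sin63° = 7.128 m, counterclockwise.
For rotational equilibrium, N × 7.128 = 1443, so N = 202 N.
ΣFx = 0: friction at the foot balances the wall's push, so f = N_wall = 202 N.

f ≈ 202 N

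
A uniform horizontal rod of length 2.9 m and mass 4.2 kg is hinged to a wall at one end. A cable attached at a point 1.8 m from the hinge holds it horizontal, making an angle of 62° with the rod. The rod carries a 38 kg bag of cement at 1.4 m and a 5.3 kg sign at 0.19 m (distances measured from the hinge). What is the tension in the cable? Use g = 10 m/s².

T ≈ 379 N

Sum moments about the hinge (the unknown hinge reaction has zero arm there).
Beam weight: 4.2 × 10 = 42 N down at 1.45 m → arm 1.45 m, τ = 42 × 1.45 = 60.9 N·m clockwise.
Bag of cement: 38 × 10 = 380 N down at 1.4 m → arm 1.4 m, τ = 380 × 1.4 = 532 N·m clockwise.
Sign: 5.3 × 10 = 53 N down at 0.19 m → arm 0.19 m, τ = 53 × 0.19 = 10.07 N·m clockwise.
Total clockwise load moment = 603 N·m.
The cable tension T acts at 1.8 m; only its component perpendicular to the rod, T sinθ, produces torque. sin 62° = 0.8829.
Στ = 0 ⇒ T × 1.8 × 0.8829 = 603 ⇒ T = 603 / 1.589 = 379 N.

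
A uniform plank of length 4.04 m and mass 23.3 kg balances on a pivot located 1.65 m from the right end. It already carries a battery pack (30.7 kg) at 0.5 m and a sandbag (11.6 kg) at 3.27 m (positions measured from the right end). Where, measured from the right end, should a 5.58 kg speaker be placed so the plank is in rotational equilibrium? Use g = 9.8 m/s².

x ≈ 3.06 m from the right end

Taking torques about the pivot (at 1.65 m from the right end):
Beam weight: 23.3 × 9.8 = 228.3 N down at 2.02 m → arm 0.37 m, τ = 228.3 × 0.37 = 84.47 N·m counterclockwise.
Battery pack: 30.7 × 9.8 = 300.9 N down at 0.5 m → arm 1.15 m, τ = 300.9 × 1.15 = 346 N·m clockwise.
Sandbag: 11.6 × 9.8 = 113.7 N down at 3.27 m → arm 1.62 m, τ = 113.7 × 1.62 = 184.2 N·m counterclockwise.
Net moment of existing loads = 77.33 N·m clockwise.
The speaker weighs 5.58 × 9.8 = 54.68 N and must supply an equal counterclockwise moment, so its lever arm about the pivot is 77.33 / 54.68 = 1.41 m.
That puts it at 1.65 + 1.41 = 3.06 m from the right end.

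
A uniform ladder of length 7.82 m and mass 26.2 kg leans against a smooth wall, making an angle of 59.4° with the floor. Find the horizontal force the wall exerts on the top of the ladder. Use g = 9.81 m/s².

N_wall ≈ 76 N

Sum moments about the foot of the ladder (the floor normal and friction both act there and drop out).
Ladder weight 26.2×9.81 = 257 N acts at 3.91 m along the ladder; its horizontal arm is 3.91·cos59.4° = 1.99 m → τ = 511.4 N·m clockwise.
Wall normal N acts horizontally at the top; its moment arm is the height L sinθ = 7.82·sin59.4° = 6.731 m, counterclockwise.
For rotational equilibrium, N × 6.731 = 511.4, so N = 76 N.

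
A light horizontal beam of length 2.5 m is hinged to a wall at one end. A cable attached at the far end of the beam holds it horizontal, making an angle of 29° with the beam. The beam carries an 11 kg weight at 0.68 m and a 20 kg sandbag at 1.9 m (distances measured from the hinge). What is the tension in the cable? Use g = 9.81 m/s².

Take moments about the hinge.
Weight: 11 × 9.81 = 107.9 N down at 0.68 m → arm 0.68 m, τ = 107.9 × 0.68 = 73.37 N·m clockwise.
Sandbag: 20 × 9.81 = 196.2 N down at 1.9 m → arm 1.9 m, τ = 196.2 × 1.9 = 372.8 N·m clockwise.
Total clockwise load moment = 446.2 N·m.
The cable tension T acts at 2.5 m; only its component perpendicular to the beam, T sinθ, produces torque. sin 29° = 0.4848.
Setting net torque to zero: T × 2.5 × 0.4848 = 446.2 → T = 446.2 / 1.212 = 368 N.

T ≈ 368 N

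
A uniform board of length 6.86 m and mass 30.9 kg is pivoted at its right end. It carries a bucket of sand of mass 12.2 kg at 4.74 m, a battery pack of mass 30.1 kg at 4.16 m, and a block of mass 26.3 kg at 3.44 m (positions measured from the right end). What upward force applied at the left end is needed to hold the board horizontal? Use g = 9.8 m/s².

F ≈ 542 N

About the right end:
Beam weight: 30.9 × 9.8 = 302.8 N down at 3.43 m → arm 3.43 m, τ = 302.8 × 3.43 = 1039 N·m counterclockwise.
Bucket of sand: 12.2 × 9.8 = 119.6 N down at 4.74 m → arm 4.74 m, τ = 119.6 × 4.74 = 566.9 N·m counterclockwise.
Battery pack: 30.1 × 9.8 = 295 N down at 4.16 m → arm 4.16 m, τ = 295 × 4.16 = 1227 N·m counterclockwise.
Block: 26.3 × 9.8 = 257.7 N down at 3.44 m → arm 3.44 m, τ = 257.7 × 3.44 = 886.5 N·m counterclockwise.
Net moment of the loads = 3719 N·m counterclockwise.
The upward force F acts at the left end, arm 6.86 m, giving F × 6.86 clockwise.
Στ = 0 ⇒ F × 6.86 = 3719 ⇒ F = 3719 / 6.86 = 542 N.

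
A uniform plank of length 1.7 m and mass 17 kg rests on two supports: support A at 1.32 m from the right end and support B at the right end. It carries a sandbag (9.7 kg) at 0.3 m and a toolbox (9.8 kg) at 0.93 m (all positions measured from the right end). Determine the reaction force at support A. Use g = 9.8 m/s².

R_A ≈ 197 N

Choose support B as the axis so its reaction then has zero moment arm.
Beam weight: 17 × 9.8 = 166.6 N down at 0.85 m → arm 0.85 m, τ = 166.6 × 0.85 = 141.6 N·m counterclockwise.
Sandbag: 9.7 × 9.8 = 95.06 N down at 0.3 m → arm 0.3 m, τ = 95.06 × 0.3 = 28.52 N·m counterclockwise.
Toolbox: 9.8 × 9.8 = 96.04 N down at 0.93 m → arm 0.93 m, τ = 96.04 × 0.93 = 89.32 N·m counterclockwise.
Net load moment about support B = 259.4 N·m counterclockwise.
Reaction R at support A is upward at 1.32 m, arm 1.32 m → moment R × 1.32 clockwise.
Balancing moments: R × 1.32 = 259.4, giving R = 197 N.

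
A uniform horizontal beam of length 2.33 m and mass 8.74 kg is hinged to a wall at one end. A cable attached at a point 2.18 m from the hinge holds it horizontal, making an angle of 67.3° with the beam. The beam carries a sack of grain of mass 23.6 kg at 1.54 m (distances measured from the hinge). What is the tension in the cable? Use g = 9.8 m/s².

T ≈ 227 N

Choose the hinge as the axis so the unknown hinge reaction has zero arm there.
Beam weight: 8.74 × 9.8 = 85.65 N down at 1.165 m → arm 1.165 m, τ = 85.65 × 1.165 = 99.78 N·m clockwise.
Sack of grain: 23.6 × 9.8 = 231.3 N down at 1.54 m → arm 1.54 m, τ = 231.3 × 1.54 = 356.2 N·m clockwise.
Total clockwise load moment = 456 N·m.
The cable tension T acts at 2.18 m; only its component perpendicular to the beam, T sinθ, produces torque. sin 67.3° = 0.9225.
Balancing moments: T × 2.18 × 0.9225 = 456, giving T = 456 / 2.011 = 227 N.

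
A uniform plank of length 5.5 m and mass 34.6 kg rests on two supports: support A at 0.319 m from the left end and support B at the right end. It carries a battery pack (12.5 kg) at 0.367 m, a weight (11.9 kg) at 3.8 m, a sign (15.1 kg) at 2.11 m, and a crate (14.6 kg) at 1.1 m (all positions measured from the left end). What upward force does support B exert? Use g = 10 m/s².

R_B ≈ 318 N

Take moments about support A.
Beam weight: 34.6 × 10 = 346 N down at 2.75 m → arm 2.431 m, τ = 346 × 2.431 = 841.1 N·m clockwise.
Battery pack: 12.5 × 10 = 125 N down at 0.367 m → arm 0.048 m, τ = 125 × 0.048 = 6 N·m clockwise.
Weight: 11.9 × 10 = 119 N down at 3.8 m → arm 3.481 m, τ = 119 × 3.481 = 414.2 N·m clockwise.
Sign: 15.1 × 10 = 151 N down at 2.11 m → arm 1.791 m, τ = 151 × 1.791 = 270.4 N·m clockwise.
Crate: 14.6 × 10 = 146 N down at 1.1 m → arm 0.781 m, τ = 146 × 0.781 = 114 N·m clockwise.
Net load moment about support A = 1646 N·m clockwise.
Reaction R at support B is upward at 5.5 m, arm 5.181 m → moment R × 5.181 counterclockwise.
Balancing moments: R × 5.181 = 1646, giving R = 318 N.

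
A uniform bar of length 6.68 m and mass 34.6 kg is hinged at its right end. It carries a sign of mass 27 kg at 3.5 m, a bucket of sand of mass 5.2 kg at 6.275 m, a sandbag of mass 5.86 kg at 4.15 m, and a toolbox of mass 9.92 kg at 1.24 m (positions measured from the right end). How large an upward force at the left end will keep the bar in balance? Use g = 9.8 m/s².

Sum moments about the right end (the unknown pivot reaction has zero arm there).
Beam weight: 34.6 × 9.8 = 339.1 N down at 3.34 m → arm 3.34 m, τ = 339.1 × 3.34 = 1133 N·m counterclockwise.
Sign: 27 × 9.8 = 264.6 N down at 3.5 m → arm 3.5 m, τ = 264.6 × 3.5 = 926.1 N·m counterclockwise.
Bucket of sand: 5.2 × 9.8 = 50.96 N down at 6.275 m → arm 6.275 m, τ = 50.96 × 6.275 = 319.8 N·m counterclockwise.
Sandbag: 5.86 × 9.8 = 57.43 N down at 4.15 m → arm 4.15 m, τ = 57.43 × 4.15 = 238.3 N·m counterclockwise.
Toolbox: 9.92 × 9.8 = 97.22 N down at 1.24 m → arm 1.24 m, τ = 97.22 × 1.24 = 120.6 N·m counterclockwise.
Net moment of the loads = 2738 N·m counterclockwise.
The upward force F acts at the left end, arm 6.68 m, giving F × 6.68 clockwise.
Balancing moments: F × 6.68 = 2738, giving F = 2738 / 6.68 = 410 N.

F ≈ 410 N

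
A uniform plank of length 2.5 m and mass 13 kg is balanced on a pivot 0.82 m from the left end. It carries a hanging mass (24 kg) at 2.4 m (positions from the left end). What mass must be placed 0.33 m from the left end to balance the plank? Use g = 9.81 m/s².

Taking torques about the pivot (at 0.82 m from the left end):
Beam weight: 13 × 9.81 = 127.5 N down at 1.25 m → arm 0.43 m, τ = 127.5 × 0.43 = 54.82 N·m clockwise.
Hanging mass: 24 × 9.81 = 235.4 N down at 2.4 m → arm 1.58 m, τ = 235.4 × 1.58 = 371.9 N·m clockwise.
Net moment of known loads = 426.7 N·m clockwise.
An unknown mass m at 0.33 m has arm 0.49 m; its moment is m·g·0.49 counterclockwise.
For rotational equilibrium, m × 9.81 × 0.49 = 426.7, so m = 426.7 / (9.81 × 0.49) = 88.8 kg.

m ≈ 88.8 kg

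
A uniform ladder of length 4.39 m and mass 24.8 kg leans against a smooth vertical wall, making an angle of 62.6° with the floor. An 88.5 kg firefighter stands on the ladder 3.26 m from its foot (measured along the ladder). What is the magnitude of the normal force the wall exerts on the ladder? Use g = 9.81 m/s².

Sum moments about the foot of the ladder (the floor normal and friction both act there and drop out).
Ladder weight 24.8×9.81 = 243.3 N acts at 2.195 m along the ladder; its horizontal arm is 2.195·cos62.6° = 1.01 m → τ = 245.7 N·m clockwise.
Firefighter: 88.5×9.81 = 868.2 N at 3.26 m → arm 1.5 m → τ = 1302 N·m clockwise.
Wall normal N acts horizontally at the top; its moment arm is the height L sinθ = 4.39·sin62.6° = 3.898 m, counterclockwise.
For rotational equilibrium, N × 3.898 = 1548, so N = 397 N.

N_wall ≈ 397 N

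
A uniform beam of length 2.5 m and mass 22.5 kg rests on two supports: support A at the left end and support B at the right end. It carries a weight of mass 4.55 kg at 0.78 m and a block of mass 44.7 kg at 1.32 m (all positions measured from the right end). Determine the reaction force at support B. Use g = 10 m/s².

R_B ≈ 355 N

Taking torques about support A:
Beam weight: 22.5 × 10 = 225 N down at 1.25 m → arm 1.25 m, τ = 225 × 1.25 = 281.2 N·m clockwise.
Weight: 4.55 × 10 = 45.5 N down at 0.78 m → arm 1.72 m, τ = 45.5 × 1.72 = 78.26 N·m clockwise.
Block: 44.7 × 10 = 447 N down at 1.32 m → arm 1.18 m, τ = 447 × 1.18 = 527.5 N·m clockwise.
Net load moment about support A = 887 N·m clockwise.
Reaction R at support B is upward at 0 m, arm 2.5 m → moment R × 2.5 counterclockwise.
Balancing moments: R × 2.5 = 887, giving R = 355 N.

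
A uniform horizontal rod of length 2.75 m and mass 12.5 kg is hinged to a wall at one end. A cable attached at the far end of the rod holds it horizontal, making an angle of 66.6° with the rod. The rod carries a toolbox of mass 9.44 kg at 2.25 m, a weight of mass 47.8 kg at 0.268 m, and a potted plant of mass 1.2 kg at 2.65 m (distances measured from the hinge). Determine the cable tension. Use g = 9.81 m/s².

T ≈ 212 N

Take moments about the hinge.
Beam weight: 12.5 × 9.81 = 122.6 N down at 1.375 m → arm 1.375 m, τ = 122.6 × 1.375 = 168.6 N·m clockwise.
Toolbox: 9.44 × 9.81 = 92.61 N down at 2.25 m → arm 2.25 m, τ = 92.61 × 2.25 = 208.4 N·m clockwise.
Weight: 47.8 × 9.81 = 468.9 N down at 0.268 m → arm 0.268 m, τ = 468.9 × 0.268 = 125.7 N·m clockwise.
Potted plant: 1.2 × 9.81 = 11.77 N down at 2.65 m → arm 2.65 m, τ = 11.77 × 2.65 = 31.19 N·m clockwise.
Total clockwise load moment = 533.9 N·m.
The cable tension T acts at 2.75 m; only its component perpendicular to the rod, T sinθ, produces torque. sin 66.6° = 0.9178.
For rotational equilibrium, T × 2.75 × 0.9178 = 533.9, so T = 533.9 / 2.524 = 212 N.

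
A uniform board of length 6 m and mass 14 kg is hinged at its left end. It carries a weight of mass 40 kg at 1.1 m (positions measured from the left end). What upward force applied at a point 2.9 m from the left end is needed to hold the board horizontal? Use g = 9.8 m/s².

Taking torques about the left end:
Beam weight: 14 × 9.8 = 137.2 N down at 3 m → arm 3 m, τ = 137.2 × 3 = 411.6 N·m clockwise.
Weight: 40 × 9.8 = 392 N down at 1.1 m → arm 1.1 m, τ = 392 × 1.1 = 431.2 N·m clockwise.
Net moment of the loads = 842.8 N·m clockwise.
The upward force F acts at a point 2.9 m from the left end, arm 2.9 m, giving F × 2.9 counterclockwise.
Balancing moments: F × 2.9 = 842.8, giving F = 842.8 / 2.9 = 291 N.

F ≈ 291 N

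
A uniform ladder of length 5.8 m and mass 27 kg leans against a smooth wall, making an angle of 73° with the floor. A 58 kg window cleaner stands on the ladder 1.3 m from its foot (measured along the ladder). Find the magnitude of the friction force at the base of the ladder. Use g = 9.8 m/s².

f ≈ 79.4 N

Sum moments about the foot of the ladder (the floor normal and friction both act there and drop out).
Ladder weight 27×9.8 = 264.6 N acts at 2.9 m along the ladder; its horizontal arm is 2.9·cos73° = 0.8479 m → τ = 224.4 N·m clockwise.
Window cleaner: 58×9.8 = 568.4 N at 1.3 m → arm 0.3801 m → τ = 216 N·m clockwise.
Wall normal N acts horizontally at the top; its moment arm is the height L sinθ = 5.8·sin73° = 5.547 m, counterclockwise.
For rotational equilibrium, N × 5.547 = 440.4, so N = 79.4 N.
ΣFx = 0: friction at the foot balances the wall's push, so f = N_wall = 79.4 N.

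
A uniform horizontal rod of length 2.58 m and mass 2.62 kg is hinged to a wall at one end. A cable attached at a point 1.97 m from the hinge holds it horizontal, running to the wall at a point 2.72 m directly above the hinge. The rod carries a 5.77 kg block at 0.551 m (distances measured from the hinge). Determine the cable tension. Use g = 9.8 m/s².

T ≈ 40.3 N

Take moments about the hinge.
Beam weight: 2.62 × 9.8 = 25.68 N down at 1.29 m → arm 1.29 m, τ = 25.68 × 1.29 = 33.13 N·m clockwise.
Block: 5.77 × 9.8 = 56.55 N down at 0.551 m → arm 0.551 m, τ = 56.55 × 0.551 = 31.16 N·m clockwise.
Total clockwise load moment = 64.29 N·m.
The cable tension T acts at 1.97 m; only its component perpendicular to the rod, T sinθ, produces torque. sinθ = h/√(h²+d²) = 2.72/√(2.72²+1.97²) = 0.8099.
Balancing moments: T × 1.97 × 0.8099 = 64.29, giving T = 64.29 / 1.596 = 40.3 N.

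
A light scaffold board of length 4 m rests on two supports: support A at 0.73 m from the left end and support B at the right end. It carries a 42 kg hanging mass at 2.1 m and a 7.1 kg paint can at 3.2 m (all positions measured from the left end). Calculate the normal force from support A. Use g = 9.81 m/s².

R_A ≈ 256 N

Take moments about support B.
Hanging mass: 42 × 9.81 = 412 N down at 2.1 m → arm 1.9 m, τ = 412 × 1.9 = 782.8 N·m counterclockwise.
Paint can: 7.1 × 9.81 = 69.65 N down at 3.2 m → arm 0.8 m, τ = 69.65 × 0.8 = 55.72 N·m counterclockwise.
Net load moment about support B = 838.5 N·m counterclockwise.
Reaction R at support A is upward at 0.73 m, arm 3.27 m → moment R × 3.27 clockwise.
Setting net torque to zero: R × 3.27 = 838.5 → R = 256 N.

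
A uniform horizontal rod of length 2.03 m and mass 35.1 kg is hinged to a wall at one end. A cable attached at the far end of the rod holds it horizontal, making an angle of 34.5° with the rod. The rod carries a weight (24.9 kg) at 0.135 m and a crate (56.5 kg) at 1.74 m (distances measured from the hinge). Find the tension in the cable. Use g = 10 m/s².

T ≈ 1190 N

Sum moments about the hinge (the unknown hinge reaction has zero arm there).
Beam weight: 35.1 × 10 = 351 N down at 1.015 m → arm 1.015 m, τ = 351 × 1.015 = 356.3 N·m clockwise.
Weight: 24.9 × 10 = 249 N down at 0.135 m → arm 0.135 m, τ = 249 × 0.135 = 33.62 N·m clockwise.
Crate: 56.5 × 10 = 565 N down at 1.74 m → arm 1.74 m, τ = 565 × 1.74 = 983.1 N·m clockwise.
Total clockwise load moment = 1373 N·m.
The cable tension T acts at 2.03 m; only its component perpendicular to the rod, T sinθ, produces torque. sin 34.5° = 0.5664.
Στ = 0 ⇒ T × 2.03 × 0.5664 = 1373 ⇒ T = 1373 / 1.15 = 1190 N.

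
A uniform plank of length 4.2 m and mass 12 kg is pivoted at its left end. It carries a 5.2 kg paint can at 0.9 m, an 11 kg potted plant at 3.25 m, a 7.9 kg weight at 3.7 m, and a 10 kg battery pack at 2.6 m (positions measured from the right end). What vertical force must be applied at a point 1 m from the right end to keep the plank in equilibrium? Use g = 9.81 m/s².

F ≈ 223 N

Taking torques about the left end:
Beam weight: 12 × 9.81 = 117.7 N down at 2.1 m → arm 2.1 m, τ = 117.7 × 2.1 = 247.2 N·m clockwise.
Paint can: 5.2 × 9.81 = 51.01 N down at 0.9 m → arm 3.3 m, τ = 51.01 × 3.3 = 168.3 N·m clockwise.
Potted plant: 11 × 9.81 = 107.9 N down at 3.25 m → arm 0.95 m, τ = 107.9 × 0.95 = 102.5 N·m clockwise.
Weight: 7.9 × 9.81 = 77.5 N down at 3.7 m → arm 0.5 m, τ = 77.5 × 0.5 = 38.75 N·m clockwise.
Battery pack: 10 × 9.81 = 98.1 N down at 2.6 m → arm 1.6 m, τ = 98.1 × 1.6 = 157 N·m clockwise.
Net moment of the loads = 713.8 N·m clockwise.
The upward force F acts at a point 1 m from the right end, arm 3.2 m, giving F × 3.2 counterclockwise.
Στ = 0 ⇒ F × 3.2 = 713.8 ⇒ F = 713.8 / 3.2 = 223 N.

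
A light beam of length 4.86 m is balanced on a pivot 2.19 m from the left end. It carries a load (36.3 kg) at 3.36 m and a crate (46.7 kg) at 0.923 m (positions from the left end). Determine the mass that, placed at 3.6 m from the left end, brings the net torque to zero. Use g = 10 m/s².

m ≈ 11.8 kg

Sum moments about the pivot (at 2.19 m from the left end) (the support reaction has zero arm there).
Load: 36.3 × 10 = 363 N down at 3.36 m → arm 1.17 m, τ = 363 × 1.17 = 424.7 N·m clockwise.
Crate: 46.7 × 10 = 467 N down at 0.923 m → arm 1.267 m, τ = 467 × 1.267 = 591.7 N·m counterclockwise.
Net moment of known loads = 167 N·m counterclockwise.
An unknown mass m at 3.6 m has arm 1.41 m; its moment is m·g·1.41 clockwise.
Στ = 0 ⇒ m × 10 × 1.41 = 167 ⇒ m = 167 / (10 × 1.41) = 11.8 kg.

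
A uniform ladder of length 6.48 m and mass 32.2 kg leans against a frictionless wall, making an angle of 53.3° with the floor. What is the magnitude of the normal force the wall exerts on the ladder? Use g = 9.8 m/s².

Choose the foot of the ladder as the axis so the floor normal and friction both act there and drop out.
Ladder weight 32.2×9.8 = 315.6 N acts at 3.24 m along the ladder; its horizontal arm is 3.24·cos53.3° = 1.936 m → τ = 611 N·m clockwise.
Wall normal N acts horizontally at the top; its moment arm is the height L sinθ = 6.48·sin53.3° = 5.196 m, counterclockwise.
Setting net torque to zero: N × 5.196 = 611 → N = 118 N.

N_wall ≈ 118 N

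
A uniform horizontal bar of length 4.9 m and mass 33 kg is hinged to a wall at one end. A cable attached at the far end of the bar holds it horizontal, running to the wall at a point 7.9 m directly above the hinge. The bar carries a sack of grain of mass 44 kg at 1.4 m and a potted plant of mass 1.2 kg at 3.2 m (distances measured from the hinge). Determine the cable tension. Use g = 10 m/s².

Sum moments about the hinge (the unknown hinge reaction has zero arm there).
Beam weight: 33 × 10 = 330 N down at 2.45 m → arm 2.45 m, τ = 330 × 2.45 = 808.5 N·m clockwise.
Sack of grain: 44 × 10 = 440 N down at 1.4 m → arm 1.4 m, τ = 440 × 1.4 = 616 N·m clockwise.
Potted plant: 1.2 × 10 = 12 N down at 3.2 m → arm 3.2 m, τ = 12 × 3.2 = 38.4 N·m clockwise.
Total clockwise load moment = 1463 N·m.
The cable tension T acts at 4.9 m; only its component perpendicular to the bar, T sinθ, produces torque. sinθ = h/√(h²+d²) = 7.9/√(7.9²+4.9²) = 0.8498.
Setting net torque to zero: T × 4.9 × 0.8498 = 1463 → T = 1463 / 4.164 = 351 N.

T ≈ 351 N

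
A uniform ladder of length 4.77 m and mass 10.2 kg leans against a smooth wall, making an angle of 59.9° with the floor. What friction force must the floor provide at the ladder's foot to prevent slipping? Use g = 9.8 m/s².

f ≈ 29 N

Choose the foot of the ladder as the axis so the floor normal and friction both act there and drop out.
Ladder weight 10.2×9.8 = 99.96 N acts at 2.385 m along the ladder; its horizontal arm is 2.385·cos59.9° = 1.196 m → τ = 119.6 N·m clockwise.
Wall normal N acts horizontally at the top; its moment arm is the height L sinθ = 4.77·sin59.9° = 4.127 m, counterclockwise.
Setting net torque to zero: N × 4.127 = 119.6 → N = 29 N.
ΣFx = 0: friction at the foot balances the wall's push, so f = N_wall = 29 N.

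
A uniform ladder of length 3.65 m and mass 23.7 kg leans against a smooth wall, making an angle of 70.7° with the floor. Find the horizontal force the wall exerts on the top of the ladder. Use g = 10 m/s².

N_wall ≈ 41.5 N

Take moments about the foot of the ladder.
Ladder weight 23.7×10 = 237 N acts at 1.825 m along the ladder; its horizontal arm is 1.825·cos70.7° = 0.6032 m → τ = 143 N·m clockwise.
Wall normal N acts horizontally at the top; its moment arm is the height L sinθ = 3.65·sin70.7° = 3.445 m, counterclockwise.
For rotational equilibrium, N × 3.445 = 143, so N = 41.5 N.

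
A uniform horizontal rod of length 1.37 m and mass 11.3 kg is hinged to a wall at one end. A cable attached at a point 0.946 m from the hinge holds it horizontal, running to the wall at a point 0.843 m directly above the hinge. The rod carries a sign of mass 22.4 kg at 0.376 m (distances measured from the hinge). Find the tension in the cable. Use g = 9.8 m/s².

T ≈ 252 N

Choose the hinge as the axis so the unknown hinge reaction has zero arm there.
Beam weight: 11.3 × 9.8 = 110.7 N down at 0.685 m → arm 0.685 m, τ = 110.7 × 0.685 = 75.83 N·m clockwise.
Sign: 22.4 × 9.8 = 219.5 N down at 0.376 m → arm 0.376 m, τ = 219.5 × 0.376 = 82.53 N·m clockwise.
Total clockwise load moment = 158.4 N·m.
The cable tension T acts at 0.946 m; only its component perpendicular to the rod, T sinθ, produces torque. sinθ = h/√(h²+d²) = 0.843/√(0.843²+0.946²) = 0.6653.
For rotational equilibrium, T × 0.946 × 0.6653 = 158.4, so T = 158.4 / 0.6294 = 252 N.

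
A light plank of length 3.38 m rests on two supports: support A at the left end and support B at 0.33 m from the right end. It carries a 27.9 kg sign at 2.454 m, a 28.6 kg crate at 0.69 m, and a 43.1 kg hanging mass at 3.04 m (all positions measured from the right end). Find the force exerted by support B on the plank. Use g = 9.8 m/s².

Taking torques about support A:
Sign: 27.9 × 9.8 = 273.4 N down at 2.454 m → arm 0.926 m, τ = 273.4 × 0.926 = 253.2 N·m clockwise.
Crate: 28.6 × 9.8 = 280.3 N down at 0.69 m → arm 2.69 m, τ = 280.3 × 2.69 = 754 N·m clockwise.
Hanging mass: 43.1 × 9.8 = 422.4 N down at 3.04 m → arm 0.34 m, τ = 422.4 × 0.34 = 143.6 N·m clockwise.
Net load moment about support A = 1151 N·m clockwise.
Reaction R at support B is upward at 0.33 m, arm 3.05 m → moment R × 3.05 counterclockwise.
Setting net torque to zero: R × 3.05 = 1151 → R = 377 N.

R_B ≈ 377 N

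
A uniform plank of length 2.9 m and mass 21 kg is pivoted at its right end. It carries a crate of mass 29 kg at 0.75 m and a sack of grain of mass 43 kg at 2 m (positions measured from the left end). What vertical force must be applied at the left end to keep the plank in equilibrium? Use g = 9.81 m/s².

Take moments about the right end.
Beam weight: 21 × 9.81 = 206 N down at 1.45 m → arm 1.45 m, τ = 206 × 1.45 = 298.7 N·m counterclockwise.
Crate: 29 × 9.81 = 284.5 N down at 0.75 m → arm 2.15 m, τ = 284.5 × 2.15 = 611.7 N·m counterclockwise.
Sack of grain: 43 × 9.81 = 421.8 N down at 2 m → arm 0.9 m, τ = 421.8 × 0.9 = 379.6 N·m counterclockwise.
Net moment of the loads = 1290 N·m counterclockwise.
The upward force F acts at the left end, arm 2.9 m, giving F × 2.9 clockwise.
Setting net torque to zero: F × 2.9 = 1290 → F = 1290 / 2.9 = 445 N.

F ≈ 445 N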